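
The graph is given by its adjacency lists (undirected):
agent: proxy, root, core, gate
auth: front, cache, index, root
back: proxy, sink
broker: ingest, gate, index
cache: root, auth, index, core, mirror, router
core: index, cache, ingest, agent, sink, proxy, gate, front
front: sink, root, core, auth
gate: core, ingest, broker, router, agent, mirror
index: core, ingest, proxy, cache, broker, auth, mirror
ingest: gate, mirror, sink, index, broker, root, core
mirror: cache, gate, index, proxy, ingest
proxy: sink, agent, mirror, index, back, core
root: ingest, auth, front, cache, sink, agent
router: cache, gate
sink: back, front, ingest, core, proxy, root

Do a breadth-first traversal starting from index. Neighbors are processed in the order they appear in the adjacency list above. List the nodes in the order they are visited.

index core ingest proxy cache broker auth mirror agent sink gate front root back router

Visit index; enqueue core, ingest, proxy, cache, broker, auth, mirror → queue [core, ingest, proxy, cache, broker, auth, mirror]
Visit core; enqueue agent, sink, gate, front → queue [ingest, proxy, cache, broker, auth, mirror, agent, sink, gate, front]
Visit ingest; enqueue root → queue [proxy, cache, broker, auth, mirror, agent, sink, gate, front, root]
Visit proxy; enqueue back → queue [cache, broker, auth, mirror, agent, sink, gate, front, root, back]
Visit cache; enqueue router → queue [broker, auth, mirror, agent, sink, gate, front, root, back, router]
Visit broker → queue [auth, mirror, agent, sink, gate, front, root, back, router]
Visit auth → queue [mirror, agent, sink, gate, front, root, back, router]
Visit mirror → queue [agent, sink, gate, front, root, back, router]
Visit agent → queue [sink, gate, front, root, back, router]
Visit sink → queue [gate, front, root, back, router]
Visit gate → queue [front, root, back, router]
Visit front → queue [root, back, router]
Visit root → queue [back, router]
Visit back → queue [router]
Visit router → queue []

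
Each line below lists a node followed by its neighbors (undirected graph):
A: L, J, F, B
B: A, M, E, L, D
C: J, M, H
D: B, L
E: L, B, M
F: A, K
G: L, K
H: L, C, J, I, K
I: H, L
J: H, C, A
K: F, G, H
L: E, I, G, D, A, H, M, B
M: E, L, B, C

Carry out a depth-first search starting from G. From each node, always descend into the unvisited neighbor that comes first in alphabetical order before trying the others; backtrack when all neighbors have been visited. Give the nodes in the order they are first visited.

Visit G
G → K
K → F
F → A
A → B
B → D
D → L
L → E
E → M
M → C
C → H
H → I
H → J

G K F A B D L E M C H I J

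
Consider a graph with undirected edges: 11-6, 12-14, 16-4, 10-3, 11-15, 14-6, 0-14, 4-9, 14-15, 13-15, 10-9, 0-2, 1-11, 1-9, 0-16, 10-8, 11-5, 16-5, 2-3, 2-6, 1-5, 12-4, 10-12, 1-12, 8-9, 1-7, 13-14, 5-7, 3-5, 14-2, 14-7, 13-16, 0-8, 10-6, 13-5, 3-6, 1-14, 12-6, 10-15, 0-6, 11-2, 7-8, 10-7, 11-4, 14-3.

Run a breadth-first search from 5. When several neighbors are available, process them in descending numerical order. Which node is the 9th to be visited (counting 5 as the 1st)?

Visit 5; enqueue 16, 13, 11, 7, 3, 1 → queue [16, 13, 11, 7, 3, 1]
Visit 16; enqueue 4, 0 → queue [13, 11, 7, 3, 1, 4, 0]
Visit 13; enqueue 15, 14 → queue [11, 7, 3, 1, 4, 0, 15, 14]
Visit 11; enqueue 6, 2 → queue [7, 3, 1, 4, 0, 15, 14, 6, 2]
Visit 7; enqueue 10, 8 → queue [3, 1, 4, 0, 15, 14, 6, 2, 10, 8]
Visit 3 → queue [1, 4, 0, 15, 14, 6, 2, 10, 8]
Visit 1; enqueue 12, 9 → queue [4, 0, 15, 14, 6, 2, 10, 8, 12, 9]
Visit 4 → queue [0, 15, 14, 6, 2, 10, 8, 12, 9]
Visit 0 → queue [15, 14, 6, 2, 10, 8, 12, 9]
Visit 15 → queue [14, 6, 2, 10, 8, 12, 9]
Visit 14 → queue [6, 2, 10, 8, 12, 9]
Visit 6 → queue [2, 10, 8, 12, 9]
Visit 2 → queue [10, 8, 12, 9]
Visit 10 → queue [8, 12, 9]
Visit 8 → queue [12, 9]
Visit 12 → queue [9]
Visit 9 → queue []

Visit order: 5, 16, 13, 11, 7, 3, 1, 4, 0, 15, 14, 6, 2, 10, 8, 12, 9

0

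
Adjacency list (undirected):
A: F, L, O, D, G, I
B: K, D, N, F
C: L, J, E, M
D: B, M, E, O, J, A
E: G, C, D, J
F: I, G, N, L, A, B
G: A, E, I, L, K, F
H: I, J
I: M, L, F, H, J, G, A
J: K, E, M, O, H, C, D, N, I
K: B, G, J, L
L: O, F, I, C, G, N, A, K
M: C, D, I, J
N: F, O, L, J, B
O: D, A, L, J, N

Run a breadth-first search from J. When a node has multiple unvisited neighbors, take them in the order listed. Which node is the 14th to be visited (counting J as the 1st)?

Visit J; enqueue K, E, M, O, H, C, D, N, I → queue [K, E, M, O, H, C, D, N, I]
Visit K; enqueue B, G, L → queue [E, M, O, H, C, D, N, I, B, G, L]
Visit E → queue [M, O, H, C, D, N, I, B, G, L]
Visit M → queue [O, H, C, D, N, I, B, G, L]
Visit O; enqueue A → queue [H, C, D, N, I, B, G, L, A]
Visit H → queue [C, D, N, I, B, G, L, A]
Visit C → queue [D, N, I, B, G, L, A]
Visit D → queue [N, I, B, G, L, A]
Visit N; enqueue F → queue [I, B, G, L, A, F]
Visit I → queue [B, G, L, A, F]
Visit B → queue [G, L, A, F]
Visit G → queue [L, A, F]
Visit L → queue [A, F]
Visit A → queue [F]
Visit F → queue []

Visit order: J, K, E, M, O, H, C, D, N, I, B, G, L, A, F

A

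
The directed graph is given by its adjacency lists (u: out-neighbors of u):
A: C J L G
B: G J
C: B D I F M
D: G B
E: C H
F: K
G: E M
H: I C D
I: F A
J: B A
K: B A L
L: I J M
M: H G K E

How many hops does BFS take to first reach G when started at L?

Level 0: L
Level 1: I, J, M
Level 2: A, B, E, F, G, H, K
Level 3: C, D
G first appears at level 2.

2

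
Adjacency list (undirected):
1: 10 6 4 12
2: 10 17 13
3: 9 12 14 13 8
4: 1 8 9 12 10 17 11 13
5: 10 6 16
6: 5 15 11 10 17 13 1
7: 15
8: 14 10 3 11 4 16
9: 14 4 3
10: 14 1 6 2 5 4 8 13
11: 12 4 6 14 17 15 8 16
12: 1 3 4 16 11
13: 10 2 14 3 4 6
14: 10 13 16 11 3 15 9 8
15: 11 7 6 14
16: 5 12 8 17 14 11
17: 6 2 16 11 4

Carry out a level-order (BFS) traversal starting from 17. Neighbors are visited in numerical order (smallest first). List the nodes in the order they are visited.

17 2 4 6 11 16 10 13 1 8 9 12 5 15 14 3 7

Visit 17; enqueue 2, 4, 6, 11, 16 → queue [2, 4, 6, 11, 16]
Visit 2; enqueue 10, 13 → queue [4, 6, 11, 16, 10, 13]
Visit 4; enqueue 1, 8, 9, 12 → queue [6, 11, 16, 10, 13, 1, 8, 9, 12]
Visit 6; enqueue 5, 15 → queue [11, 16, 10, 13, 1, 8, 9, 12, 5, 15]
Visit 11; enqueue 14 → queue [16, 10, 13, 1, 8, 9, 12, 5, 15, 14]
Visit 16 → queue [10, 13, 1, 8, 9, 12, 5, 15, 14]
Visit 10 → queue [13, 1, 8, 9, 12, 5, 15, 14]
Visit 13; enqueue 3 → queue [1, 8, 9, 12, 5, 15, 14, 3]
Visit 1 → queue [8, 9, 12, 5, 15, 14, 3]
Visit 8 → queue [9, 12, 5, 15, 14, 3]
Visit 9 → queue [12, 5, 15, 14, 3]
Visit 12 → queue [5, 15, 14, 3]
Visit 5 → queue [15, 14, 3]
Visit 15; enqueue 7 → queue [14, 3, 7]
Visit 14 → queue [3, 7]
Visit 3 → queue [7]
Visit 7 → queue []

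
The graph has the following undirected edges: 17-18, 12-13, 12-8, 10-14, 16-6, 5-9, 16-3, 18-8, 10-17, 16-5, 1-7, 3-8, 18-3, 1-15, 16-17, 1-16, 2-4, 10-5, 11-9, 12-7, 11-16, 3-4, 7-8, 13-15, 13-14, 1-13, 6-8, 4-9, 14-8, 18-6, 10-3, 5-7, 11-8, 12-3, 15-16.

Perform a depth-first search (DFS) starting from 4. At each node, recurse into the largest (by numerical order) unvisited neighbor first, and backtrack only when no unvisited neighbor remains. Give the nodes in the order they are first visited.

Visit 4
4 → 9
9 → 11
11 → 16
16 → 17
17 → 18
18 → 8
8 → 14
14 → 13
13 → 15
15 → 1
1 → 7
7 → 12
12 → 3
3 → 10
10 → 5
8 → 6
4 → 2

4 -> 9 -> 11 -> 16 -> 17 -> 18 -> 8 -> 14 -> 13 -> 15 -> 1 -> 7 -> 12 -> 3 -> 10 -> 5 -> 6 -> 2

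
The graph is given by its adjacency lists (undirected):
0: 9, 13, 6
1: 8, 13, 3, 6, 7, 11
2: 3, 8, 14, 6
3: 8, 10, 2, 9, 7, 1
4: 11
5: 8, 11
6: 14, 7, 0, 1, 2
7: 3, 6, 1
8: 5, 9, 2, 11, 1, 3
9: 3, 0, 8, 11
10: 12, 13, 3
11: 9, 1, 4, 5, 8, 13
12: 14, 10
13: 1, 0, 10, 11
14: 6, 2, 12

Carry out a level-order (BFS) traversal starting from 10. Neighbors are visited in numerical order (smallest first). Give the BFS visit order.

Visit 10; enqueue 3, 12, 13 → queue [3, 12, 13]
Visit 3; enqueue 1, 2, 7, 8, 9 → queue [12, 13, 1, 2, 7, 8, 9]
Visit 12; enqueue 14 → queue [13, 1, 2, 7, 8, 9, 14]
Visit 13; enqueue 0, 11 → queue [1, 2, 7, 8, 9, 14, 0, 11]
Visit 1; enqueue 6 → queue [2, 7, 8, 9, 14, 0, 11, 6]
Visit 2 → queue [7, 8, 9, 14, 0, 11, 6]
Visit 7 → queue [8, 9, 14, 0, 11, 6]
Visit 8; enqueue 5 → queue [9, 14, 0, 11, 6, 5]
Visit 9 → queue [14, 0, 11, 6, 5]
Visit 14 → queue [0, 11, 6, 5]
Visit 0 → queue [11, 6, 5]
Visit 11; enqueue 4 → queue [6, 5, 4]
Visit 6 → queue [5, 4]
Visit 5 → queue [4]
Visit 4 → queue []

10 → 3 → 12 → 13 → 1 → 2 → 7 → 8 → 9 → 14 → 0 → 11 → 6 → 5 → 4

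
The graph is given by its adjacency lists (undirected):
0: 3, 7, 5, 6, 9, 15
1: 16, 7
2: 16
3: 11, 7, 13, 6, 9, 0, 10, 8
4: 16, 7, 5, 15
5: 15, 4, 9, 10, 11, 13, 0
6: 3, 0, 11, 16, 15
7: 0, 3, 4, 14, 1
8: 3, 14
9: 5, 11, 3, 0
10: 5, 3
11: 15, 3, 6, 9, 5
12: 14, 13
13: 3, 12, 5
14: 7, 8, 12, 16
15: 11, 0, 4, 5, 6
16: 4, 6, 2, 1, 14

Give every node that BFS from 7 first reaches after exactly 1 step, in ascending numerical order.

Level 0: 7
Level 1: 0, 1, 3, 4, 14
Level 2: 5, 6, 8, 9, 10, 11, 12, 13, 15, 16
Level 3: 2

0, 1, 3, 4, 14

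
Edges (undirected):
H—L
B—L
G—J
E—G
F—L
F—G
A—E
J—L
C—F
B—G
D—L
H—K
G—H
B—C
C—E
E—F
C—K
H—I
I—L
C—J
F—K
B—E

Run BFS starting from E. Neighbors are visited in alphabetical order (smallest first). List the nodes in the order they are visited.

E, A, B, C, F, G, L, J, K, H, D, I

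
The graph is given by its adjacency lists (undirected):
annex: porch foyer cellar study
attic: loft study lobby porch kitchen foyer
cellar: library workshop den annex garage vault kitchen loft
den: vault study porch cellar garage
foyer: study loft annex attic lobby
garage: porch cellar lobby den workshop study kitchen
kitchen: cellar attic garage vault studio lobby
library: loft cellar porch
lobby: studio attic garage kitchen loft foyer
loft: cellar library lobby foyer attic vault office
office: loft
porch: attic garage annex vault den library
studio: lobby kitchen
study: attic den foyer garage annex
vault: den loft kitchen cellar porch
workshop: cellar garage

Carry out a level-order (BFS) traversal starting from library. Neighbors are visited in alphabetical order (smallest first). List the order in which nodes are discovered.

Visit library; enqueue cellar, loft, porch → queue [cellar, loft, porch]
Visit cellar; enqueue annex, den, garage, kitchen, vault, workshop → queue [loft, porch, annex, den, garage, kitchen, vault, workshop]
Visit loft; enqueue attic, foyer, lobby, office → queue [porch, annex, den, garage, kitchen, vault, workshop, attic, foyer, lobby, office]
Visit porch → queue [annex, den, garage, kitchen, vault, workshop, attic, foyer, lobby, office]
Visit annex; enqueue study → queue [den, garage, kitchen, vault, workshop, attic, foyer, lobby, office, study]
Visit den → queue [garage, kitchen, vault, workshop, attic, foyer, lobby, office, study]
Visit garage → queue [kitchen, vault, workshop, attic, foyer, lobby, office, study]
Visit kitchen; enqueue studio → queue [vault, workshop, attic, foyer, lobby, office, study, studio]
Visit vault → queue [workshop, attic, foyer, lobby, office, study, studio]
Visit workshop → queue [attic, foyer, lobby, office, study, studio]
Visit attic → queue [foyer, lobby, office, study, studio]
Visit foyer → queue [lobby, office, study, studio]
Visit lobby → queue [office, study, studio]
Visit office → queue [study, studio]
Visit study → queue [studio]
Visit studio → queue []

library -> cellar -> loft -> porch -> annex -> den -> garage -> kitchen -> vault -> workshop -> attic -> foyer -> lobby -> office -> study -> studio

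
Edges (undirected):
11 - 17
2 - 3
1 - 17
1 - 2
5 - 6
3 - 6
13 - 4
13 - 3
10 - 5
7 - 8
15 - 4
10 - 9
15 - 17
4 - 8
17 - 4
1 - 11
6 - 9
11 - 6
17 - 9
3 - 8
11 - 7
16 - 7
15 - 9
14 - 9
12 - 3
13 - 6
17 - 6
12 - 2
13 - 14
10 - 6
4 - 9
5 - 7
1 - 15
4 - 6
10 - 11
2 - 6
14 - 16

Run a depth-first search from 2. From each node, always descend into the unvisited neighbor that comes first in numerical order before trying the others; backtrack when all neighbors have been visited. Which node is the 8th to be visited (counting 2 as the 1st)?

9

Visit 2
2 → 1
1 → 11
11 → 6
6 → 3
3 → 8
8 → 4
4 → 9
9 → 10
10 → 5
5 → 7
7 → 16
16 → 14
14 → 13
9 → 15
15 → 17
3 → 12

Visit order: 2, 1, 11, 6, 3, 8, 4, 9, 10, 5, 7, 16, 14, 13, 15, 17, 12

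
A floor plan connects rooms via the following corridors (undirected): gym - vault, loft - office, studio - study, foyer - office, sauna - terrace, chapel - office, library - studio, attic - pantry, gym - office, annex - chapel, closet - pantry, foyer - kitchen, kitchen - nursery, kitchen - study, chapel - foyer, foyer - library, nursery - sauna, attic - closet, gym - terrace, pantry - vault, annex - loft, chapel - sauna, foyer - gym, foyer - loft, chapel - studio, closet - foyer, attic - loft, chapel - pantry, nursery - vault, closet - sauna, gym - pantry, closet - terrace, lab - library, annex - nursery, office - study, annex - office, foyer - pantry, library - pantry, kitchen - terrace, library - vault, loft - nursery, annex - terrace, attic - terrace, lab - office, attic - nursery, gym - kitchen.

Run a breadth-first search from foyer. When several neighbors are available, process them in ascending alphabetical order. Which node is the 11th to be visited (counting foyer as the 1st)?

sauna

Visit foyer; enqueue chapel, closet, gym, kitchen, library, loft, office, pantry → queue [chapel, closet, gym, kitchen, library, loft, office, pantry]
Visit chapel; enqueue annex, sauna, studio → queue [closet, gym, kitchen, library, loft, office, pantry, annex, sauna, studio]
Visit closet; enqueue attic, terrace → queue [gym, kitchen, library, loft, office, pantry, annex, sauna, studio, attic, terrace]
Visit gym; enqueue vault → queue [kitchen, library, loft, office, pantry, annex, sauna, studio, attic, terrace, vault]
Visit kitchen; enqueue nursery, study → queue [library, loft, office, pantry, annex, sauna, studio, attic, terrace, vault, nursery, study]
Visit library; enqueue lab → queue [loft, office, pantry, annex, sauna, studio, attic, terrace, vault, nursery, study, lab]
Visit loft → queue [office, pantry, annex, sauna, studio, attic, terrace, vault, nursery, study, lab]
Visit office → queue [pantry, annex, sauna, studio, attic, terrace, vault, nursery, study, lab]
Visit pantry → queue [annex, sauna, studio, attic, terrace, vault, nursery, study, lab]
Visit annex → queue [sauna, studio, attic, terrace, vault, nursery, study, lab]
Visit sauna → queue [studio, attic, terrace, vault, nursery, study, lab]
Visit studio → queue [attic, terrace, vault, nursery, study, lab]
Visit attic → queue [terrace, vault, nursery, study, lab]
Visit terrace → queue [vault, nursery, study, lab]
Visit vault → queue [nursery, study, lab]
Visit nursery → queue [study, lab]
Visit study → queue [lab]
Visit lab → queue []

Visit order: foyer, chapel, closet, gym, kitchen, library, loft, office, pantry, annex, sauna, studio, attic, terrace, vault, nursery, study, lab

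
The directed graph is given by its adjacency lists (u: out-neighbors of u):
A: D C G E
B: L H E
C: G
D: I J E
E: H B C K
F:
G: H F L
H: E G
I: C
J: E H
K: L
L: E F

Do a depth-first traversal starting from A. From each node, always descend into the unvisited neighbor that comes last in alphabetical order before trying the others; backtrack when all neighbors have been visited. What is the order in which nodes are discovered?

A, G, L, F, E, K, H, C, B, D, J, I

Visit A
A → G
G → L
L → F
L → E
E → K
E → H
E → C
E → B
A → D
D → J
D → I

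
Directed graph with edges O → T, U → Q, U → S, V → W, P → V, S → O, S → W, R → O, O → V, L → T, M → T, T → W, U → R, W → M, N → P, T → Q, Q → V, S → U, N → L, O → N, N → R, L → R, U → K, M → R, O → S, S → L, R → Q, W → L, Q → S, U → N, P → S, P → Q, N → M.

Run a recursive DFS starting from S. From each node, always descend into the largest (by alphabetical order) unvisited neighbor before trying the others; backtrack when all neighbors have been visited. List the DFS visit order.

Visit S
S → W
W → M
M → T
T → Q
Q → V
M → R
R → O
O → N
N → P
N → L
S → U
U → K

S → W → M → T → Q → V → R → O → N → P → L → U → K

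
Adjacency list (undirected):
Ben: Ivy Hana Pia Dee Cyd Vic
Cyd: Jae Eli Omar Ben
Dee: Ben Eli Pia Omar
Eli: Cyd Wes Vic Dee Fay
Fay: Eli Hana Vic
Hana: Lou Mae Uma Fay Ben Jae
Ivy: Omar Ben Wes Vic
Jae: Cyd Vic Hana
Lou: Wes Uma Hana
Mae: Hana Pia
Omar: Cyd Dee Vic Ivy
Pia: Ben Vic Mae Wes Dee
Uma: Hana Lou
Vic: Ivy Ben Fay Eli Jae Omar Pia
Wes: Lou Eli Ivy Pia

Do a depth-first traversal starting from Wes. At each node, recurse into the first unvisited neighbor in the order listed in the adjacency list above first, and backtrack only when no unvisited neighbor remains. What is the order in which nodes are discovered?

Visit Wes
Wes → Lou
Lou → Uma
Uma → Hana
Hana → Mae
Mae → Pia
Pia → Ben
Ben → Ivy
Ivy → Omar
Omar → Cyd
Cyd → Jae
Jae → Vic
Vic → Fay
Fay → Eli
Eli → Dee

Wes, Lou, Uma, Hana, Mae, Pia, Ben, Ivy, Omar, Cyd, Jae, Vic, Fay, Eli, Dee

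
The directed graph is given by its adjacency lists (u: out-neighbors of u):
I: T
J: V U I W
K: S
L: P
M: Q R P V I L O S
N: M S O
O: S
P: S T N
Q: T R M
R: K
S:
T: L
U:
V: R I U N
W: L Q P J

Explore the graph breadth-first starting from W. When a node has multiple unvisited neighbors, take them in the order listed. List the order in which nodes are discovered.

W, L, Q, P, J, T, R, M, S, N, V, U, I, K, O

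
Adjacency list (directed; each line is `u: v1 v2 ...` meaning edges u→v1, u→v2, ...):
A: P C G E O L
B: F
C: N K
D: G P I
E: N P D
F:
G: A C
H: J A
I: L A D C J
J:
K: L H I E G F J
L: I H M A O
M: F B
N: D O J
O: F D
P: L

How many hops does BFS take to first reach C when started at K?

2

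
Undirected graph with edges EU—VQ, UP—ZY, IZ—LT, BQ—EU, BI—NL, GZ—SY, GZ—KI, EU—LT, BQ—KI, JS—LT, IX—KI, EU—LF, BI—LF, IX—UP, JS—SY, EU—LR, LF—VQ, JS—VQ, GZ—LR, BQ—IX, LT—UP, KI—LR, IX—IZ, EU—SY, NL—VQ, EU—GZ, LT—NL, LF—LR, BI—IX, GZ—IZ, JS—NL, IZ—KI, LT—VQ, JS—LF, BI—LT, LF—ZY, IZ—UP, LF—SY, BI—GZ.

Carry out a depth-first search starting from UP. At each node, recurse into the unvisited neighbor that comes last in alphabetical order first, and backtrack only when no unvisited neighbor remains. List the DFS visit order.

Visit UP
UP → ZY
ZY → LF
LF → VQ
VQ → NL
NL → LT
LT → JS
JS → SY
SY → GZ
GZ → LR
LR → KI
KI → IZ
IZ → IX
IX → BQ
BQ → EU
IX → BI

UP ZY LF VQ NL LT JS SY GZ LR KI IZ IX BQ EU BI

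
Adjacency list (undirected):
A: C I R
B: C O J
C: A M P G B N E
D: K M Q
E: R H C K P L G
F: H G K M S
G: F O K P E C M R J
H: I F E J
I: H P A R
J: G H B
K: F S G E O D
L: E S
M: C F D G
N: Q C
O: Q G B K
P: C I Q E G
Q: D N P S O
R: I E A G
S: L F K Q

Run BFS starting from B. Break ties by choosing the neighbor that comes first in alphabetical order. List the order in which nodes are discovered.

B, C, J, O, A, E, G, M, N, P, H, K, Q, I, R, L, F, D, S

Visit B; enqueue C, J, O → queue [C, J, O]
Visit C; enqueue A, E, G, M, N, P → queue [J, O, A, E, G, M, N, P]
Visit J; enqueue H → queue [O, A, E, G, M, N, P, H]
Visit O; enqueue K, Q → queue [A, E, G, M, N, P, H, K, Q]
Visit A; enqueue I, R → queue [E, G, M, N, P, H, K, Q, I, R]
Visit E; enqueue L → queue [G, M, N, P, H, K, Q, I, R, L]
Visit G; enqueue F → queue [M, N, P, H, K, Q, I, R, L, F]
Visit M; enqueue D → queue [N, P, H, K, Q, I, R, L, F, D]
Visit N → queue [P, H, K, Q, I, R, L, F, D]
Visit P → queue [H, K, Q, I, R, L, F, D]
Visit H → queue [K, Q, I, R, L, F, D]
Visit K; enqueue S → queue [Q, I, R, L, F, D, S]
Visit Q → queue [I, R, L, F, D, S]
Visit I → queue [R, L, F, D, S]
Visit R → queue [L, F, D, S]
Visit L → queue [F, D, S]
Visit F → queue [D, S]
Visit D → queue [S]
Visit S → queue []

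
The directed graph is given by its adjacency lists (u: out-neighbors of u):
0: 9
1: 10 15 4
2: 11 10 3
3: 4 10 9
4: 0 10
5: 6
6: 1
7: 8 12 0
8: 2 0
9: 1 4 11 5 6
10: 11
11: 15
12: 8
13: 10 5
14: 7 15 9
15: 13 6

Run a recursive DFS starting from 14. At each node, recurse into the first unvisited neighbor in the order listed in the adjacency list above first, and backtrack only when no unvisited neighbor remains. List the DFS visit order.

14 7 8 2 11 15 13 10 5 6 1 4 0 9 3 12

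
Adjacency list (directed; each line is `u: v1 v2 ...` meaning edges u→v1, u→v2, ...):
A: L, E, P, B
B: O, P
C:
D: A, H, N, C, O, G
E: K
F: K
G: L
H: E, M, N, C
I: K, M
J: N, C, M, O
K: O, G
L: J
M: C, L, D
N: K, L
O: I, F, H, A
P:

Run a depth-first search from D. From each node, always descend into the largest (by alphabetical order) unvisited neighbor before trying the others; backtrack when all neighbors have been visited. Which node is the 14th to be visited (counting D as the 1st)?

Visit D
D → O
O → I
I → M
M → L
L → J
J → N
N → K
K → G
J → C
O → H
H → E
O → F
O → A
A → P
A → B

Visit order: D, O, I, M, L, J, N, K, G, C, H, E, F, A, P, B

A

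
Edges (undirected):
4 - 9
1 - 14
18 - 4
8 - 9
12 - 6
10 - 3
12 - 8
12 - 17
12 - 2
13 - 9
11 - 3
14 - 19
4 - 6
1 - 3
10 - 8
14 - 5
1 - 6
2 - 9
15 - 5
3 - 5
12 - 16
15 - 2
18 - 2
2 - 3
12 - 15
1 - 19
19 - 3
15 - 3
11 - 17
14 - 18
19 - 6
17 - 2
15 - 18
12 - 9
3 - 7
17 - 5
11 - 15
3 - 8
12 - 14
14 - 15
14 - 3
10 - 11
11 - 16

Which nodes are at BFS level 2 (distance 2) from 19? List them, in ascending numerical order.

Level 0: 19
Level 1: 1, 3, 6, 14
Level 2: 2, 4, 5, 7, 8, 10, 11, 12, 15, 18
Level 3: 9, 16, 17
Level 4: 13

2, 4, 5, 7, 8, 10, 11, 12, 15, 18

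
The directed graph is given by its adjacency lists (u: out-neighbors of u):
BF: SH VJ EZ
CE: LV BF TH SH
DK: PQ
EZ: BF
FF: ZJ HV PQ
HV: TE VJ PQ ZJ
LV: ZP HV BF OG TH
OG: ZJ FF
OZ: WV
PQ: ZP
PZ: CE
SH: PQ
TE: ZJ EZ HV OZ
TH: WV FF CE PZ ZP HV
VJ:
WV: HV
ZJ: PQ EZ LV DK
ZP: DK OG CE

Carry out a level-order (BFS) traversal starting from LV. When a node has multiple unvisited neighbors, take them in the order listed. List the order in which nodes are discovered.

Visit LV; enqueue ZP, HV, BF, OG, TH → queue [ZP, HV, BF, OG, TH]
Visit ZP; enqueue DK, CE → queue [HV, BF, OG, TH, DK, CE]
Visit HV; enqueue TE, VJ, PQ, ZJ → queue [BF, OG, TH, DK, CE, TE, VJ, PQ, ZJ]
Visit BF; enqueue SH, EZ → queue [OG, TH, DK, CE, TE, VJ, PQ, ZJ, SH, EZ]
Visit OG; enqueue FF → queue [TH, DK, CE, TE, VJ, PQ, ZJ, SH, EZ, FF]
Visit TH; enqueue WV, PZ → queue [DK, CE, TE, VJ, PQ, ZJ, SH, EZ, FF, WV, PZ]
Visit DK → queue [CE, TE, VJ, PQ, ZJ, SH, EZ, FF, WV, PZ]
Visit CE → queue [TE, VJ, PQ, ZJ, SH, EZ, FF, WV, PZ]
Visit TE; enqueue OZ → queue [VJ, PQ, ZJ, SH, EZ, FF, WV, PZ, OZ]
Visit VJ → queue [PQ, ZJ, SH, EZ, FF, WV, PZ, OZ]
Visit PQ → queue [ZJ, SH, EZ, FF, WV, PZ, OZ]
Visit ZJ → queue [SH, EZ, FF, WV, PZ, OZ]
Visit SH → queue [EZ, FF, WV, PZ, OZ]
Visit EZ → queue [FF, WV, PZ, OZ]
Visit FF → queue [WV, PZ, OZ]
Visit WV → queue [PZ, OZ]
Visit PZ → queue [OZ]
Visit OZ → queue []

LV, ZP, HV, BF, OG, TH, DK, CE, TE, VJ, PQ, ZJ, SH, EZ, FF, WV, PZ, OZ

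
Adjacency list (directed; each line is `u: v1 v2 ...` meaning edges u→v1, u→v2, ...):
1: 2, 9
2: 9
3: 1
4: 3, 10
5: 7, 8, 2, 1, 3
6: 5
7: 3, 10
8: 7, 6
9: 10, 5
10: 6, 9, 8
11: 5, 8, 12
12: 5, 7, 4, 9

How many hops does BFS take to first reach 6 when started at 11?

2

Level 0: 11
Level 1: 5, 8, 12
Level 2: 1, 2, 3, 4, 6, 7, 9
Level 3: 10
6 first appears at level 2.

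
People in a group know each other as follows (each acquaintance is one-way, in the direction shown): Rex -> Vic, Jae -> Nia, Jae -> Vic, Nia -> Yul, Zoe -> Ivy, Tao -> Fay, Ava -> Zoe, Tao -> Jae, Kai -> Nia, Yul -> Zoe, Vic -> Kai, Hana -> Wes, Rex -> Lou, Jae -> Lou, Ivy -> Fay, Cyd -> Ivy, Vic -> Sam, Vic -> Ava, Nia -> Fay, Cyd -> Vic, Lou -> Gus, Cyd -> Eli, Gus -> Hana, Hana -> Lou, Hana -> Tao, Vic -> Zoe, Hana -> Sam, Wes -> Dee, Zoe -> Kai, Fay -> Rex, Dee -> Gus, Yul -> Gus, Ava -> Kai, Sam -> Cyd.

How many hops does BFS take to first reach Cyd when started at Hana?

2

Level 0: Hana
Level 1: Lou, Sam, Tao, Wes
Level 2: Cyd, Dee, Fay, Gus, Jae
Level 3: Eli, Ivy, Nia, Rex, Vic
Level 4: Ava, Kai, Yul, Zoe
Cyd first appears at level 2.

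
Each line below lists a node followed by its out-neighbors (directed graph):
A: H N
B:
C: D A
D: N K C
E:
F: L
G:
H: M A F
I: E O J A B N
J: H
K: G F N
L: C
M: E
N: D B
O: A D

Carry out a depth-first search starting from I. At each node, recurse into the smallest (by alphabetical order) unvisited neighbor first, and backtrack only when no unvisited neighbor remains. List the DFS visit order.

I -> A -> H -> F -> L -> C -> D -> K -> G -> N -> B -> M -> E -> J -> O

Visit I
I → A
A → H
H → F
F → L
L → C
C → D
D → K
K → G
K → N
N → B
H → M
M → E
I → J
I → O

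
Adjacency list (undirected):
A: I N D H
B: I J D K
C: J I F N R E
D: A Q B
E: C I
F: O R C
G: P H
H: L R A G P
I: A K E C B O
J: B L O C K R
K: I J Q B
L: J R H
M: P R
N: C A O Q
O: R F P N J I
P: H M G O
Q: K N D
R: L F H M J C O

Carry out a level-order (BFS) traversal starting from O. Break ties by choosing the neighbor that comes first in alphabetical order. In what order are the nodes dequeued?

O -> F -> I -> J -> N -> P -> R -> C -> A -> B -> E -> K -> L -> Q -> G -> H -> M -> D

Visit O; enqueue F, I, J, N, P, R → queue [F, I, J, N, P, R]
Visit F; enqueue C → queue [I, J, N, P, R, C]
Visit I; enqueue A, B, E, K → queue [J, N, P, R, C, A, B, E, K]
Visit J; enqueue L → queue [N, P, R, C, A, B, E, K, L]
Visit N; enqueue Q → queue [P, R, C, A, B, E, K, L, Q]
Visit P; enqueue G, H, M → queue [R, C, A, B, E, K, L, Q, G, H, M]
Visit R → queue [C, A, B, E, K, L, Q, G, H, M]
Visit C → queue [A, B, E, K, L, Q, G, H, M]
Visit A; enqueue D → queue [B, E, K, L, Q, G, H, M, D]
Visit B → queue [E, K, L, Q, G, H, M, D]
Visit E → queue [K, L, Q, G, H, M, D]
Visit K → queue [L, Q, G, H, M, D]
Visit L → queue [Q, G, H, M, D]
Visit Q → queue [G, H, M, D]
Visit G → queue [H, M, D]
Visit H → queue [M, D]
Visit M → queue [D]
Visit D → queue []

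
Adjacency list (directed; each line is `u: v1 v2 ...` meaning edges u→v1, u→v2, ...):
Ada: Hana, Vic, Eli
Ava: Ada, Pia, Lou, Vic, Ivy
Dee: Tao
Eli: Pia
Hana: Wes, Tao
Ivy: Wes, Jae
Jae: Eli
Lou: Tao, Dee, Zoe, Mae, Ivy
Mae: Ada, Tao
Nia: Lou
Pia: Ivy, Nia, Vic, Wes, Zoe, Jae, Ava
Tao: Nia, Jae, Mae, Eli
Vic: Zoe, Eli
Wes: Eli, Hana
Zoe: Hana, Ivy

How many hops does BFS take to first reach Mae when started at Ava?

2

Level 0: Ava
Level 1: Ada, Ivy, Lou, Pia, Vic
Level 2: Dee, Eli, Hana, Jae, Mae, Nia, Tao, Wes, Zoe
Mae first appears at level 2.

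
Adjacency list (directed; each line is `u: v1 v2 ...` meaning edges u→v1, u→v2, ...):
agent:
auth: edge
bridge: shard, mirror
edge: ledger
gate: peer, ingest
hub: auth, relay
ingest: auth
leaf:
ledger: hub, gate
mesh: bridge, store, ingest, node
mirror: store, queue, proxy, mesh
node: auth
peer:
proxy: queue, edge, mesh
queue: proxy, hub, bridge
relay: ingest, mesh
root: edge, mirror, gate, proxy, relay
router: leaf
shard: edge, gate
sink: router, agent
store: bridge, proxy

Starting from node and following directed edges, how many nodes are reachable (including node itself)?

BFS from node visits: node, auth, edge, ledger, hub, gate, relay, peer, ingest, mesh, bridge, store, shard, mirror, proxy, queue
Reachable nodes: 16 of 21 total.

16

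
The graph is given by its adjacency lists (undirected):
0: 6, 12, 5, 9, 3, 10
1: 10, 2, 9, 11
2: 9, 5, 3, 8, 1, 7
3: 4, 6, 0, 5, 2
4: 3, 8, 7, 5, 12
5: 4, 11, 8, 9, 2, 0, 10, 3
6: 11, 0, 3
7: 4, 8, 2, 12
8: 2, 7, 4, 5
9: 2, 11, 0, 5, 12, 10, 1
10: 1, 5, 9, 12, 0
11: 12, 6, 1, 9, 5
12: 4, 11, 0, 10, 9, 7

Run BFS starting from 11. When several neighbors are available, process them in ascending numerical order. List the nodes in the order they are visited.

11 1 5 6 9 12 2 10 0 3 4 8 7

Visit 11; enqueue 1, 5, 6, 9, 12 → queue [1, 5, 6, 9, 12]
Visit 1; enqueue 2, 10 → queue [5, 6, 9, 12, 2, 10]
Visit 5; enqueue 0, 3, 4, 8 → queue [6, 9, 12, 2, 10, 0, 3, 4, 8]
Visit 6 → queue [9, 12, 2, 10, 0, 3, 4, 8]
Visit 9 → queue [12, 2, 10, 0, 3, 4, 8]
Visit 12; enqueue 7 → queue [2, 10, 0, 3, 4, 8, 7]
Visit 2 → queue [10, 0, 3, 4, 8, 7]
Visit 10 → queue [0, 3, 4, 8, 7]
Visit 0 → queue [3, 4, 8, 7]
Visit 3 → queue [4, 8, 7]
Visit 4 → queue [8, 7]
Visit 8 → queue [7]
Visit 7 → queue []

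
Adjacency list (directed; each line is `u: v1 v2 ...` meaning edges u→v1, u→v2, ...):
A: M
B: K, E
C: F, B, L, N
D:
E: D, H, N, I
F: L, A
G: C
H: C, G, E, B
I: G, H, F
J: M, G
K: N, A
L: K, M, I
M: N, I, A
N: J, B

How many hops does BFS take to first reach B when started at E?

Level 0: E
Level 1: D, H, I, N
Level 2: B, C, F, G, J
Level 3: A, K, L, M
B first appears at level 2.

2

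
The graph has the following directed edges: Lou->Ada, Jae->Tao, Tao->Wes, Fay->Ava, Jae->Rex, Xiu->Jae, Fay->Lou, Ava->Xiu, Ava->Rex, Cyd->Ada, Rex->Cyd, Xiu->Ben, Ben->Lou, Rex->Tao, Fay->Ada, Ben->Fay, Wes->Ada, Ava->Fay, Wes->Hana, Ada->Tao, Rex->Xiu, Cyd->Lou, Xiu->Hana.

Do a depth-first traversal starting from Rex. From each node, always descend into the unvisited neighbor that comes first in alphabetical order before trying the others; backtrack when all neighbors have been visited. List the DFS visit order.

Visit Rex
Rex → Cyd
Cyd → Ada
Ada → Tao
Tao → Wes
Wes → Hana
Cyd → Lou
Rex → Xiu
Xiu → Ben
Ben → Fay
Fay → Ava
Xiu → Jae

Rex, Cyd, Ada, Tao, Wes, Hana, Lou, Xiu, Ben, Fay, Ava, Jae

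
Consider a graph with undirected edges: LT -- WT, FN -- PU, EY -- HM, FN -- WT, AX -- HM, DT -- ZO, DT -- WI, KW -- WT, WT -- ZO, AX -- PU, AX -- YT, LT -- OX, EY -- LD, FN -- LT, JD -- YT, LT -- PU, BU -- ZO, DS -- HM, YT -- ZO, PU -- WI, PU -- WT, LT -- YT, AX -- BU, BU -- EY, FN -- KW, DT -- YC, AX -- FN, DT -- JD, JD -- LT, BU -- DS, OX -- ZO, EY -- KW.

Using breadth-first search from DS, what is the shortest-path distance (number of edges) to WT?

Level 0: DS
Level 1: BU, HM
Level 2: AX, EY, ZO
Level 3: DT, FN, KW, LD, OX, PU, WT, YT
Level 4: JD, LT, WI, YC
WT first appears at level 3.

3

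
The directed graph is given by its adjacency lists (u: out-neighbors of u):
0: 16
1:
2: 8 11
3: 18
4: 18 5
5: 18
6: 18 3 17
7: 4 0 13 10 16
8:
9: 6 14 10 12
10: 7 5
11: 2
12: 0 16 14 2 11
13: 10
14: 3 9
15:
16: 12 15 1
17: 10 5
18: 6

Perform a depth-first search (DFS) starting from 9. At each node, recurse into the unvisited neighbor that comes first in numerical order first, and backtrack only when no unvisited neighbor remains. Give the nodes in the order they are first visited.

9 → 6 → 3 → 18 → 17 → 5 → 10 → 7 → 0 → 16 → 1 → 12 → 2 → 8 → 11 → 14 → 15 → 4 → 13

Visit 9
9 → 6
6 → 3
3 → 18
6 → 17
17 → 5
17 → 10
10 → 7
7 → 0
0 → 16
16 → 1
16 → 12
12 → 2
2 → 8
2 → 11
12 → 14
16 → 15
7 → 4
7 → 13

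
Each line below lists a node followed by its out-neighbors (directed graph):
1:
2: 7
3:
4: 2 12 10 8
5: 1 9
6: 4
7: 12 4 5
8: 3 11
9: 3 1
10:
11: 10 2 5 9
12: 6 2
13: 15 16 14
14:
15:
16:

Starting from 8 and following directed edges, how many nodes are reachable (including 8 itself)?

BFS from 8 visits: 8, 3, 11, 2, 5, 9, 10, 7, 1, 4, 12, 6
Reachable nodes: 12 of 16 total.

12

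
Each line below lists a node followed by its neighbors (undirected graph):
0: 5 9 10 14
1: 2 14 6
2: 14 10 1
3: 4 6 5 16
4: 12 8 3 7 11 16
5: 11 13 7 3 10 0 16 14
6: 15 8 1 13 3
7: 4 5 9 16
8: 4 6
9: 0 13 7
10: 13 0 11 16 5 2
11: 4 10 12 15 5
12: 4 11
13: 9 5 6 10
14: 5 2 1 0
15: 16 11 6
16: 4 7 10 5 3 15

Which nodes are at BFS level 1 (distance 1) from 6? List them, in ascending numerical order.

1, 3, 8, 13, 15

Level 0: 6
Level 1: 1, 3, 8, 13, 15
Level 2: 2, 4, 5, 9, 10, 11, 14, 16
Level 3: 0, 7, 12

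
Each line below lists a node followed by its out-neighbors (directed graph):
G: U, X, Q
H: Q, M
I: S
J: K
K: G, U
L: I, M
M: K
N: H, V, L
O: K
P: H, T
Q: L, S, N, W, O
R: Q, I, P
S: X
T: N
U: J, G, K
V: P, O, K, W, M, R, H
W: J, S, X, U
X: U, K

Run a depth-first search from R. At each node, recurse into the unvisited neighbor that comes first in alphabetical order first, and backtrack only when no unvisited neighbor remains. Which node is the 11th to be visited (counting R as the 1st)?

H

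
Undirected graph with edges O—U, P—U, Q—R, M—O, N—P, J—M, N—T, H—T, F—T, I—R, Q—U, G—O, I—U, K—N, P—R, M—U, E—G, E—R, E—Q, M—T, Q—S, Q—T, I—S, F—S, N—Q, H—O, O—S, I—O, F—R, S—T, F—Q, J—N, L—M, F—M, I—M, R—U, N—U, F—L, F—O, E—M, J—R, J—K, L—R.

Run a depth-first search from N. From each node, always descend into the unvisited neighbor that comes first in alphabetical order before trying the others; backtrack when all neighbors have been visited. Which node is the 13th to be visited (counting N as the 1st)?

Visit N
N → J
J → K
J → M
M → E
E → G
G → O
O → F
F → L
L → R
R → I
I → S
S → Q
Q → T
T → H
Q → U
U → P

Visit order: N, J, K, M, E, G, O, F, L, R, I, S, Q, T, H, U, P

Q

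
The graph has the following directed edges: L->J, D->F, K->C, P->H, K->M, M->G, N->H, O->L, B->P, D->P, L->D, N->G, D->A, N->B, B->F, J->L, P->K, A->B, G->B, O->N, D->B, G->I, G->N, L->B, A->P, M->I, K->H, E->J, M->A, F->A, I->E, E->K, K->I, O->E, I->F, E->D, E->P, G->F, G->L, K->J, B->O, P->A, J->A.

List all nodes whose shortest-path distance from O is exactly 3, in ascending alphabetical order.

A, C, F, I, M

Level 0: O
Level 1: E, L, N
Level 2: B, D, G, H, J, K, P
Level 3: A, C, F, I, M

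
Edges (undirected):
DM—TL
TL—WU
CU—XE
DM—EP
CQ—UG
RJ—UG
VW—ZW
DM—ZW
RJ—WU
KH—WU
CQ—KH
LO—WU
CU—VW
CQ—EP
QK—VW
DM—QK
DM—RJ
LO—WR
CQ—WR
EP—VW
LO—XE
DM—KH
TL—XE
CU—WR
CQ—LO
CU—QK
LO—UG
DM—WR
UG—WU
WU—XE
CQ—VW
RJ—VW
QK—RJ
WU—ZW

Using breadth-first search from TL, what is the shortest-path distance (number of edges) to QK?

2

Level 0: TL
Level 1: DM, WU, XE
Level 2: CU, EP, KH, LO, QK, RJ, UG, WR, ZW
Level 3: CQ, VW
QK first appears at level 2.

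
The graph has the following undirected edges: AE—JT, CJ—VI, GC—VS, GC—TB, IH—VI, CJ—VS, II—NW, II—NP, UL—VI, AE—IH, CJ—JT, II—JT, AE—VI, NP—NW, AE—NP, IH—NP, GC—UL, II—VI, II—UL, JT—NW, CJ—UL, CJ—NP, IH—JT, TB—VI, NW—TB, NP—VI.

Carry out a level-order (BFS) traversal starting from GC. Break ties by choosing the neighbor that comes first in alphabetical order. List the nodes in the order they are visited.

Visit GC; enqueue TB, UL, VS → queue [TB, UL, VS]
Visit TB; enqueue NW, VI → queue [UL, VS, NW, VI]
Visit UL; enqueue CJ, II → queue [VS, NW, VI, CJ, II]
Visit VS → queue [NW, VI, CJ, II]
Visit NW; enqueue JT, NP → queue [VI, CJ, II, JT, NP]
Visit VI; enqueue AE, IH → queue [CJ, II, JT, NP, AE, IH]
Visit CJ → queue [II, JT, NP, AE, IH]
Visit II → queue [JT, NP, AE, IH]
Visit JT → queue [NP, AE, IH]
Visit NP → queue [AE, IH]
Visit AE → queue [IH]
Visit IH → queue []

GC, TB, UL, VS, NW, VI, CJ, II, JT, NP, AE, IH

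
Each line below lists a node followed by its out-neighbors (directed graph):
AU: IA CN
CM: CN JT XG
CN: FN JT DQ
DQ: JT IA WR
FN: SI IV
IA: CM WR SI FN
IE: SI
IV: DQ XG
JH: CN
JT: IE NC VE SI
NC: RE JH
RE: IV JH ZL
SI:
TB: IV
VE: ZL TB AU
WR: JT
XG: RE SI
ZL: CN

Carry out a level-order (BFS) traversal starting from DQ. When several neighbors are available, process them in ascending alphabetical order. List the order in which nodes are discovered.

DQ → IA → JT → WR → CM → FN → SI → IE → NC → VE → CN → XG → IV → JH → RE → AU → TB → ZL

Visit DQ; enqueue IA, JT, WR → queue [IA, JT, WR]
Visit IA; enqueue CM, FN, SI → queue [JT, WR, CM, FN, SI]
Visit JT; enqueue IE, NC, VE → queue [WR, CM, FN, SI, IE, NC, VE]
Visit WR → queue [CM, FN, SI, IE, NC, VE]
Visit CM; enqueue CN, XG → queue [FN, SI, IE, NC, VE, CN, XG]
Visit FN; enqueue IV → queue [SI, IE, NC, VE, CN, XG, IV]
Visit SI → queue [IE, NC, VE, CN, XG, IV]
Visit IE → queue [NC, VE, CN, XG, IV]
Visit NC; enqueue JH, RE → queue [VE, CN, XG, IV, JH, RE]
Visit VE; enqueue AU, TB, ZL → queue [CN, XG, IV, JH, RE, AU, TB, ZL]
Visit CN → queue [XG, IV, JH, RE, AU, TB, ZL]
Visit XG → queue [IV, JH, RE, AU, TB, ZL]
Visit IV → queue [JH, RE, AU, TB, ZL]
Visit JH → queue [RE, AU, TB, ZL]
Visit RE → queue [AU, TB, ZL]
Visit AU → queue [TB, ZL]
Visit TB → queue [ZL]
Visit ZL → queue []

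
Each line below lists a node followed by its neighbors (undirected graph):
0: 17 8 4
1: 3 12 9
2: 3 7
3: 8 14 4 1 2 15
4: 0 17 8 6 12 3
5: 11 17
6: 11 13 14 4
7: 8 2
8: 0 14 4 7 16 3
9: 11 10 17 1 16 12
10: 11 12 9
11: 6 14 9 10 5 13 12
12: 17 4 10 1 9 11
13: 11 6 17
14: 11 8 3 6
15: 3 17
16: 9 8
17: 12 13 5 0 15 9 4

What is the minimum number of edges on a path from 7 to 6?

3

Level 0: 7
Level 1: 2, 8
Level 2: 0, 3, 4, 14, 16
Level 3: 1, 6, 9, 11, 12, 15, 17
Level 4: 5, 10, 13
6 first appears at level 3.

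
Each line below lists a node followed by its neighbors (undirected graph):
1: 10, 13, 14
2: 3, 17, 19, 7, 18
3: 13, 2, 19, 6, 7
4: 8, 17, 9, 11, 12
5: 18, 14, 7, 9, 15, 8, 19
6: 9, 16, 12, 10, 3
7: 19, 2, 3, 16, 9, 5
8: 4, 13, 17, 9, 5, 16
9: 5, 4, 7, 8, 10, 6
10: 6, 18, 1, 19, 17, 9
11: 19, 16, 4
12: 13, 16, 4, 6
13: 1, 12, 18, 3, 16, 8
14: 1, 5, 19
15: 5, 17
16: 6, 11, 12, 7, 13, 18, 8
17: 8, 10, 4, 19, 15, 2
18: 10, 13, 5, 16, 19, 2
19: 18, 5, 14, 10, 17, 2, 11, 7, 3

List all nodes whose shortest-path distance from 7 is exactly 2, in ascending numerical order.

4, 6, 8, 10, 11, 12, 13, 14, 15, 17, 18

Level 0: 7
Level 1: 2, 3, 5, 9, 16, 19
Level 2: 4, 6, 8, 10, 11, 12, 13, 14, 15, 17, 18
Level 3: 1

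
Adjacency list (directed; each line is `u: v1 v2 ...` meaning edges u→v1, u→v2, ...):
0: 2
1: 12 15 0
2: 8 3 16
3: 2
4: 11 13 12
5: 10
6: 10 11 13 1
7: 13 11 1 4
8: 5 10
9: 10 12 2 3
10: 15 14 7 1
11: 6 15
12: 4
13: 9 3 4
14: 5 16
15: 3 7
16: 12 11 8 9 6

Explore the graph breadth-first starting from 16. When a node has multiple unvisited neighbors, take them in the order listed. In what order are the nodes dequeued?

16 12 11 8 9 6 4 15 5 10 2 3 13 1 7 14 0

Visit 16; enqueue 12, 11, 8, 9, 6 → queue [12, 11, 8, 9, 6]
Visit 12; enqueue 4 → queue [11, 8, 9, 6, 4]
Visit 11; enqueue 15 → queue [8, 9, 6, 4, 15]
Visit 8; enqueue 5, 10 → queue [9, 6, 4, 15, 5, 10]
Visit 9; enqueue 2, 3 → queue [6, 4, 15, 5, 10, 2, 3]
Visit 6; enqueue 13, 1 → queue [4, 15, 5, 10, 2, 3, 13, 1]
Visit 4 → queue [15, 5, 10, 2, 3, 13, 1]
Visit 15; enqueue 7 → queue [5, 10, 2, 3, 13, 1, 7]
Visit 5 → queue [10, 2, 3, 13, 1, 7]
Visit 10; enqueue 14 → queue [2, 3, 13, 1, 7, 14]
Visit 2 → queue [3, 13, 1, 7, 14]
Visit 3 → queue [13, 1, 7, 14]
Visit 13 → queue [1, 7, 14]
Visit 1; enqueue 0 → queue [7, 14, 0]
Visit 7 → queue [14, 0]
Visit 14 → queue [0]
Visit 0 → queue []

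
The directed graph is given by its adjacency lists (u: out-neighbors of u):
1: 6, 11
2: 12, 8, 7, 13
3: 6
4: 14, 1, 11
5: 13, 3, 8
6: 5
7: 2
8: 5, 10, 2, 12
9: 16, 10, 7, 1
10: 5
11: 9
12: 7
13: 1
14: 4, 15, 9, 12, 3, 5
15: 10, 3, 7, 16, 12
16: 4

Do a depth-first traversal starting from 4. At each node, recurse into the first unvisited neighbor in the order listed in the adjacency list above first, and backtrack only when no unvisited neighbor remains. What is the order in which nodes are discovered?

4, 14, 15, 10, 5, 13, 1, 6, 11, 9, 16, 7, 2, 12, 8, 3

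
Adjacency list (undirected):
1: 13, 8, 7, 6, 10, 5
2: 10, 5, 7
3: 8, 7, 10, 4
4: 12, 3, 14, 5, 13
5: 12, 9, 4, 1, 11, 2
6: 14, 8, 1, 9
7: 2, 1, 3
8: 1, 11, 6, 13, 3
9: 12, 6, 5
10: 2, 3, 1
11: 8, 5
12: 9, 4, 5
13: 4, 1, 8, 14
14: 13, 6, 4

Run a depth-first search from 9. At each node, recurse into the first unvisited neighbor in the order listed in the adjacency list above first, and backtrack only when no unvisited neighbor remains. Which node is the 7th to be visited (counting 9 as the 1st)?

Visit 9
9 → 12
12 → 4
4 → 3
3 → 8
8 → 1
1 → 13
13 → 14
14 → 6
1 → 7
7 → 2
2 → 10
2 → 5
5 → 11

Visit order: 9, 12, 4, 3, 8, 1, 13, 14, 6, 7, 2, 10, 5, 11

13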